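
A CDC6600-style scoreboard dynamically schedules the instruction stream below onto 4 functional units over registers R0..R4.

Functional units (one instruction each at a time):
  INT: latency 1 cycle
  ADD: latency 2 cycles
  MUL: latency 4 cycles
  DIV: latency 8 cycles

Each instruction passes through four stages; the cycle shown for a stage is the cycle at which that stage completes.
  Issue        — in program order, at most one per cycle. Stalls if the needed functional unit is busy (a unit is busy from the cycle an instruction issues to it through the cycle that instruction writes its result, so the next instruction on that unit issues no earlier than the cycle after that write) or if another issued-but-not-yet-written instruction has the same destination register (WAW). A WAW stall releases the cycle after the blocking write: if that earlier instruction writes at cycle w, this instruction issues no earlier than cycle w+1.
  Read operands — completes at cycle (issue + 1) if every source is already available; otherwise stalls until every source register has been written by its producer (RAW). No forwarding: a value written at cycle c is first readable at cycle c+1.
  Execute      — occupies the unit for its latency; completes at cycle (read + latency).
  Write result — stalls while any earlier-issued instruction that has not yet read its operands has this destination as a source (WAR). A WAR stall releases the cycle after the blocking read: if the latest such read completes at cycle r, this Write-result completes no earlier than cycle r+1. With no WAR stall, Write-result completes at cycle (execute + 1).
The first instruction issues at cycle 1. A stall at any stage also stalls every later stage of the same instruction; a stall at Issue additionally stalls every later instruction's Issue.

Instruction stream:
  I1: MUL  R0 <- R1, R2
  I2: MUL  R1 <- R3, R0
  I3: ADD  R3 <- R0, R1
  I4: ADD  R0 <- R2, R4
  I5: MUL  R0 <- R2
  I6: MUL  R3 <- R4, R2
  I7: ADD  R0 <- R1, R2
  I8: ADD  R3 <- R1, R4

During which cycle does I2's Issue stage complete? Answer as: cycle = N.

t=1  issue I1 (MUL)
t=2  I1 read-ops
t=6  I1 finished on MUL
t=7  I1→R0
t=8  issue I2 (MUL)
t=9  I2 read-ops, issue I3 (ADD)
t=13  I2 finished on MUL
t=14  I2→R1
t=15  I3 read-ops
t=17  I3 finished on ADD
t=18  I3→R3
t=19  issue I4 (ADD)
t=20  I4 read-ops
t=22  I4 finished on ADD
t=23  I4→R0
t=24  issue I5 (MUL)
t=25  I5 read-ops
t=29  I5 finished on MUL
t=30  I5→R0
t=31  issue I6 (MUL)
t=32  I6 read-ops, issue I7 (ADD)
t=33  I7 read-ops
t=35  I7 finished on ADD
t=36  I6 finished on MUL, I7→R0
t=37  I6→R3
t=38  issue I8 (ADD)
t=39  I8 read-ops
t=41  I8 finished on ADD
t=42  I8→R3

cycle = 8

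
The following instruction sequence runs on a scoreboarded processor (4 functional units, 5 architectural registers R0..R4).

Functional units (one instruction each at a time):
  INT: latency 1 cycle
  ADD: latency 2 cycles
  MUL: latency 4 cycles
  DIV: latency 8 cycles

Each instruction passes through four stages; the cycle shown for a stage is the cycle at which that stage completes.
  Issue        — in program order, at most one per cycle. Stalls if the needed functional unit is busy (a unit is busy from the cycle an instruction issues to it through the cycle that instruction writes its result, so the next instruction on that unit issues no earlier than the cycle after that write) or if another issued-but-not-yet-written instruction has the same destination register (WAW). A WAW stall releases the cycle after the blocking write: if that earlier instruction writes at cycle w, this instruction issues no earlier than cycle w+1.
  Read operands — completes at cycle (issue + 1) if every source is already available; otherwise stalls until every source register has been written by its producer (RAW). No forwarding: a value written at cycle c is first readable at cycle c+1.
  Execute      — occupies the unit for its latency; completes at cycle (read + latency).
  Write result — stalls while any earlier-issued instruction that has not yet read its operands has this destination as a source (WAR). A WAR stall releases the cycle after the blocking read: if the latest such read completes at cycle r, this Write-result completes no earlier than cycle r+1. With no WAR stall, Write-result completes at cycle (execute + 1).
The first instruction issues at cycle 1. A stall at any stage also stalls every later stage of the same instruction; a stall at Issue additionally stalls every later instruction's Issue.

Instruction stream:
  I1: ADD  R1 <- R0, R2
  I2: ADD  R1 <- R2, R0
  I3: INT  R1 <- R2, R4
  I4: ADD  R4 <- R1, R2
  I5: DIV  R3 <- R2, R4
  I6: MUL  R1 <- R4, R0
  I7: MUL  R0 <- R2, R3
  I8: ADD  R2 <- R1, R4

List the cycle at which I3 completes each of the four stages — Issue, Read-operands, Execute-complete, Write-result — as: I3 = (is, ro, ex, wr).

I3 = (11, 12, 13, 14)

I1 -> (1, 2, 4, 5)
I2 -> (6, 7, 9, 10)  // struct: ADD busy until I1 writes@5
I3 -> (11, 12, 13, 14)  // WAW R1: wait I2 write@10
I4 -> (12, 15, 17, 18)  // RAW R1: wait I3 write@14
I5 -> (13, 19, 27, 28)  // RAW R4: wait I4 write@18
I6 -> (15, 19, 23, 24)  // WAW R1: wait I3 write@14, RAW R4: wait I4 write@18
I7 -> (25, 29, 33, 34)  // struct: MUL busy until I6 writes@24, RAW R3: wait I5 write@28
I8 -> (26, 27, 29, 30)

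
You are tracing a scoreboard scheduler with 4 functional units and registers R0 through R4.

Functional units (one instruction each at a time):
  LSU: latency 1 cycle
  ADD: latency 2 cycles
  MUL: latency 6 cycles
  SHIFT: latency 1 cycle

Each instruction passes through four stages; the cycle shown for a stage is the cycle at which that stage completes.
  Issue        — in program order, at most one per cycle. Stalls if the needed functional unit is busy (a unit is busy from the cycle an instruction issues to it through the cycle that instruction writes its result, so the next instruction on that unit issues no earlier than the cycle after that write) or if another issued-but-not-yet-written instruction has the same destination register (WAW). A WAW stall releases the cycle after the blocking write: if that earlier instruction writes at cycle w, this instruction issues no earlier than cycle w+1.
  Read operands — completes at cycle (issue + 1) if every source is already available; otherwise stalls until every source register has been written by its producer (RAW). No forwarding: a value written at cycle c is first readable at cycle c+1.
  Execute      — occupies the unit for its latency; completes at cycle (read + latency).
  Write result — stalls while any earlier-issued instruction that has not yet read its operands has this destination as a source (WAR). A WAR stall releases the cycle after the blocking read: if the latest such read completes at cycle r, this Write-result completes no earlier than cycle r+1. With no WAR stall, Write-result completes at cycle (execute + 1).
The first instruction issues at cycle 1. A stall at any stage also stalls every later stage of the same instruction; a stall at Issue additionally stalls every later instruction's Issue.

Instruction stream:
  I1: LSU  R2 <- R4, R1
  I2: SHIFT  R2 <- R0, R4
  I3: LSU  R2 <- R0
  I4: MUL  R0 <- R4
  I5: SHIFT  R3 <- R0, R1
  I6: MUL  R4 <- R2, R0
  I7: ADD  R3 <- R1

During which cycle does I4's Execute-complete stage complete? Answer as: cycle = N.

I1 -> (1, 2, 3, 4)
I2 -> (5, 6, 7, 8)  // WAW R2: wait I1 write@4
I3 -> (9, 10, 11, 12)  // WAW R2: wait I2 write@8
I4 -> (10, 11, 17, 18)
I5 -> (11, 19, 20, 21)  // RAW R0: wait I4 write@18
I6 -> (19, 20, 26, 27)  // struct: MUL busy until I4 writes@18
I7 -> (22, 23, 25, 26)  // WAW R3: wait I5 write@21

cycle = 17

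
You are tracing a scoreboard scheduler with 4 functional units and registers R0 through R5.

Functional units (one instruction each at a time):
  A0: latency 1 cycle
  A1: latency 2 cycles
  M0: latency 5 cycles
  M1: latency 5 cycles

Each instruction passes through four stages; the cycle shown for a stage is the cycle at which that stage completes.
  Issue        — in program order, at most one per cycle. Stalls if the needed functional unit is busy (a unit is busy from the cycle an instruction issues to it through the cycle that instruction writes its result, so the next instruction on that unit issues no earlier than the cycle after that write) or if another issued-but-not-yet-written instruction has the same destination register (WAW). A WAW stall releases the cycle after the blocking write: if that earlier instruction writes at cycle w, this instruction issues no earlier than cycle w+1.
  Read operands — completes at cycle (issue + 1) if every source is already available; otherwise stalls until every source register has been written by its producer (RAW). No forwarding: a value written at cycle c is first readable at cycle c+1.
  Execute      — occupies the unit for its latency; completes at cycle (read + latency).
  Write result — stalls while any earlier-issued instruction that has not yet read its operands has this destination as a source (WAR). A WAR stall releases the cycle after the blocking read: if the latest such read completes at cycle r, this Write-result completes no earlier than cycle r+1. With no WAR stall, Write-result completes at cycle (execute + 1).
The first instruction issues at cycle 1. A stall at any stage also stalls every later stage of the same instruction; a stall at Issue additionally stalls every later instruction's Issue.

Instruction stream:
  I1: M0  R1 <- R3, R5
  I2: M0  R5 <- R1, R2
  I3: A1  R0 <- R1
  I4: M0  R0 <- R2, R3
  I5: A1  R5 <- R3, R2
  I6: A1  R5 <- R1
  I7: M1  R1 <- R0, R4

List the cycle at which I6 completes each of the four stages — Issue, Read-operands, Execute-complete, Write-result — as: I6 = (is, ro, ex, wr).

  I1 | 1 | 2 | 7 | 8
  I2 | 9 | 10 | 15 | 16   struct: M0 busy until I1 writes@8
  I3 | 10 | 11 | 13 | 14
  I4 | 17 | 18 | 23 | 24   struct: M0 busy until I2 writes@16
  I5 | 18 | 19 | 21 | 22
  I6 | 23 | 24 | 26 | 27   struct: A1 busy until I5 writes@22
  I7 | 24 | 25 | 30 | 31

I6 = (23, 24, 26, 27)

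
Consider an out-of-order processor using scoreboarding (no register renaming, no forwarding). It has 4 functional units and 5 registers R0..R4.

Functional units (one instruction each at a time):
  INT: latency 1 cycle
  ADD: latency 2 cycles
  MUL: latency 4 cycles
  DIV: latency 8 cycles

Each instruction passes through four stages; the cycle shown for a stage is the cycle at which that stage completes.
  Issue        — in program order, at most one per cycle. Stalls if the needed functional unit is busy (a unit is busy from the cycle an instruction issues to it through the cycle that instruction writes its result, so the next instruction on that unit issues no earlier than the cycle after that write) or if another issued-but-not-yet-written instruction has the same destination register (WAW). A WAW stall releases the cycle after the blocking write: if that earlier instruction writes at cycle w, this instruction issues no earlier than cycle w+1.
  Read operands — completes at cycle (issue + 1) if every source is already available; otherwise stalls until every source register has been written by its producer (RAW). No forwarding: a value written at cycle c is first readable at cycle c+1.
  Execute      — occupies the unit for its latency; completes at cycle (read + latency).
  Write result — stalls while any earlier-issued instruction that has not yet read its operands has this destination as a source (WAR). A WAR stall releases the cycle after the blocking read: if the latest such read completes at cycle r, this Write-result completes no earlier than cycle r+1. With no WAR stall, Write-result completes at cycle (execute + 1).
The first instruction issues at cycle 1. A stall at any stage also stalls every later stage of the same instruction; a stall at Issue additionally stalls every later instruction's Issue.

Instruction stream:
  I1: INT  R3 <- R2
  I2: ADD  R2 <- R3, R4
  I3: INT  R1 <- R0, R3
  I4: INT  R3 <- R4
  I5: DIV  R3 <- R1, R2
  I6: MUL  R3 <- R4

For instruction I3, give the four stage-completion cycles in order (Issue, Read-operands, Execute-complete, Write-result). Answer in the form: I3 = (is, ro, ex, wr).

I3 = (5, 6, 7, 8)

t=1  I1 dispatched to INT
t=2  I1 operands ready | I2 dispatched to ADD
t=3  I1 complete
t=4  R3←I1
t=5  I2 operands ready | I3 dispatched to INT
t=6  I3 operands ready
t=7  I2 complete | I3 complete
t=8  R2←I2 | R1←I3
t=9  I4 dispatched to INT
t=10  I4 operands ready
t=11  I4 complete
t=12  R3←I4
t=13  I5 dispatched to DIV
t=14  I5 operands ready
t=22  I5 complete
t=23  R3←I5
t=24  I6 dispatched to MUL
t=25  I6 operands ready
t=29  I6 complete
t=30  R3←I6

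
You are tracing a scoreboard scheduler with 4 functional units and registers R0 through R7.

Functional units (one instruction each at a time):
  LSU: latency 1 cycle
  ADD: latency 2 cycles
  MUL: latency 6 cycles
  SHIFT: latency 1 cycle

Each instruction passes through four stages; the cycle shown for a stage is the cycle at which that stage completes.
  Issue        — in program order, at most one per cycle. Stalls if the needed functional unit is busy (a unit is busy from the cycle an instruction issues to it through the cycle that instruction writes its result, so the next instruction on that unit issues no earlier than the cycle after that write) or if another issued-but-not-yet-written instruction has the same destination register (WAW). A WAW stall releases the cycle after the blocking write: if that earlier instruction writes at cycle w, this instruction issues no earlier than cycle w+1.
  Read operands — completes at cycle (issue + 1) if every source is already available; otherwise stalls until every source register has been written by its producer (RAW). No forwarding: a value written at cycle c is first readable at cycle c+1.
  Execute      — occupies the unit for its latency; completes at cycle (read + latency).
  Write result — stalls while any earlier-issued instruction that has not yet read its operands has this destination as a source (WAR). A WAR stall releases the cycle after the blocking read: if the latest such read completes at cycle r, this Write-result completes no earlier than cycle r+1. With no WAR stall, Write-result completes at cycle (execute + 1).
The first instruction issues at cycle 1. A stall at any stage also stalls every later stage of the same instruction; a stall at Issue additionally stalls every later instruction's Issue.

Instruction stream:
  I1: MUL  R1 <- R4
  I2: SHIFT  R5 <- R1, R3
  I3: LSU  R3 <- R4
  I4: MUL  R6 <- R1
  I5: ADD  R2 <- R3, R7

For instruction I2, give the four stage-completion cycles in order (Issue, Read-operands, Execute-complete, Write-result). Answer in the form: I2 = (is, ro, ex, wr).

I2 = (2, 10, 11, 12)

1) issue 1, read 2, done 8, write 9
2) issue 2, read 10, done 11, write 12  <RAW R1: wait I1 write@9>
3) issue 3, read 4, done 5, write 11  <WAR R3: wait I2 read@10>
4) issue 10, read 11, done 17, write 18  <struct: MUL busy until I1 writes@9>
5) issue 11, read 12, done 14, write 15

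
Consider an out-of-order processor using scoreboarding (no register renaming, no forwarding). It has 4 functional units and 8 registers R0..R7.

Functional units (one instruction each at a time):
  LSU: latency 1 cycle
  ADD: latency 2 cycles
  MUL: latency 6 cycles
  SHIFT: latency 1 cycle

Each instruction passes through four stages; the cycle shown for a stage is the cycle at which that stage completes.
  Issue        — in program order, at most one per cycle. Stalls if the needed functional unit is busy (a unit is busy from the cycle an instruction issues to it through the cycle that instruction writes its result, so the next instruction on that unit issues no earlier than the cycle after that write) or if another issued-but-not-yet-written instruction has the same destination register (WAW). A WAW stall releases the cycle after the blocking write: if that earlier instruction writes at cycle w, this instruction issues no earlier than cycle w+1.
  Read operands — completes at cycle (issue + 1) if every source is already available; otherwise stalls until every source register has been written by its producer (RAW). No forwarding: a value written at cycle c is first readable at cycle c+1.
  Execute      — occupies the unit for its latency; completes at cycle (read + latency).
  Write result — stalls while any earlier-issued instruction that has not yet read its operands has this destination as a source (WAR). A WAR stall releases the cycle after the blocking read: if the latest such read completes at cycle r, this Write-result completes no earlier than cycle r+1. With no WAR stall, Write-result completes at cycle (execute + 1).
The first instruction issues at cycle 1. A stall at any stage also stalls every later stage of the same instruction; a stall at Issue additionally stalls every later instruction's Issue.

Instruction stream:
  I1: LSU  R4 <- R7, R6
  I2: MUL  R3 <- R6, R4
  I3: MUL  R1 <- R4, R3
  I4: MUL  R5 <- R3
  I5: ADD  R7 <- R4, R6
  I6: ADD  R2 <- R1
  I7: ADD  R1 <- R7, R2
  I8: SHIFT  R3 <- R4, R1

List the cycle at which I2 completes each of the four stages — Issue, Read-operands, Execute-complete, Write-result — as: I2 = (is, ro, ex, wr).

I1: IS=1 RO=2 EX=3 WR=4
I2: IS=2 RO=5 EX=11 WR=12  [RAW R4: wait I1 write@4]
I3: IS=13 RO=14 EX=20 WR=21  [struct: MUL busy until I2 writes@12]
I4: IS=22 RO=23 EX=29 WR=30  [struct: MUL busy until I3 writes@21]
I5: IS=23 RO=24 EX=26 WR=27
I6: IS=28 RO=29 EX=31 WR=32  [struct: ADD busy until I5 writes@27]
I7: IS=33 RO=34 EX=36 WR=37  [struct: ADD busy until I6 writes@32]
I8: IS=34 RO=38 EX=39 WR=40  [RAW R1: wait I7 write@37]

I2 = (2, 5, 11, 12)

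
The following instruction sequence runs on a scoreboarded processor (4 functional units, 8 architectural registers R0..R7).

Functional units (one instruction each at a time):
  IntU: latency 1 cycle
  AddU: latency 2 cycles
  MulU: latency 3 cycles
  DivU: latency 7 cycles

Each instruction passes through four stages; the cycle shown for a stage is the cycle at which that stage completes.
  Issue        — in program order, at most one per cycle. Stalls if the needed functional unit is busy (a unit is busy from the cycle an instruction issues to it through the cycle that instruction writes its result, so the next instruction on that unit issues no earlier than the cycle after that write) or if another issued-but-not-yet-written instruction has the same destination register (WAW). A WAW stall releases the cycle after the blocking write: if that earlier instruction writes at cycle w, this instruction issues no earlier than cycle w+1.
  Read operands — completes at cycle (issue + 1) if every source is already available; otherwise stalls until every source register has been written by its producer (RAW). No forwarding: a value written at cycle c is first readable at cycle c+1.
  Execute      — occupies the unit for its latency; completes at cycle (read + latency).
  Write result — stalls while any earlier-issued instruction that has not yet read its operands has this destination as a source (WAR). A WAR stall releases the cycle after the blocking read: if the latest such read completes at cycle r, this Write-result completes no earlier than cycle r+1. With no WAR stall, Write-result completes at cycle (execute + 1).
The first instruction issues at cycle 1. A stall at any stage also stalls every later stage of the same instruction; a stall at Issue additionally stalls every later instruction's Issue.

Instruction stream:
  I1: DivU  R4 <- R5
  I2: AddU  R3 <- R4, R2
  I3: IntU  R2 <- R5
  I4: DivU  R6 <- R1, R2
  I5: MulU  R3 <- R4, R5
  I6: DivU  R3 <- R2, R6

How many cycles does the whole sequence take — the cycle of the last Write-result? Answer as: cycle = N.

I1: IS=1 RO=2 EX=9 WR=10
I2: IS=2 RO=11 EX=13 WR=14  [RAW R4: wait I1 write@10]
I3: IS=3 RO=4 EX=5 WR=12  [WAR R2: wait I2 read@11]
I4: IS=11 RO=13 EX=20 WR=21  [struct: DivU busy until I1 writes@10; RAW R2: wait I3 write@12]
I5: IS=15 RO=16 EX=19 WR=20  [WAW R3: wait I2 write@14]
I6: IS=22 RO=23 EX=30 WR=31  [struct: DivU busy until I4 writes@21]

cycle = 31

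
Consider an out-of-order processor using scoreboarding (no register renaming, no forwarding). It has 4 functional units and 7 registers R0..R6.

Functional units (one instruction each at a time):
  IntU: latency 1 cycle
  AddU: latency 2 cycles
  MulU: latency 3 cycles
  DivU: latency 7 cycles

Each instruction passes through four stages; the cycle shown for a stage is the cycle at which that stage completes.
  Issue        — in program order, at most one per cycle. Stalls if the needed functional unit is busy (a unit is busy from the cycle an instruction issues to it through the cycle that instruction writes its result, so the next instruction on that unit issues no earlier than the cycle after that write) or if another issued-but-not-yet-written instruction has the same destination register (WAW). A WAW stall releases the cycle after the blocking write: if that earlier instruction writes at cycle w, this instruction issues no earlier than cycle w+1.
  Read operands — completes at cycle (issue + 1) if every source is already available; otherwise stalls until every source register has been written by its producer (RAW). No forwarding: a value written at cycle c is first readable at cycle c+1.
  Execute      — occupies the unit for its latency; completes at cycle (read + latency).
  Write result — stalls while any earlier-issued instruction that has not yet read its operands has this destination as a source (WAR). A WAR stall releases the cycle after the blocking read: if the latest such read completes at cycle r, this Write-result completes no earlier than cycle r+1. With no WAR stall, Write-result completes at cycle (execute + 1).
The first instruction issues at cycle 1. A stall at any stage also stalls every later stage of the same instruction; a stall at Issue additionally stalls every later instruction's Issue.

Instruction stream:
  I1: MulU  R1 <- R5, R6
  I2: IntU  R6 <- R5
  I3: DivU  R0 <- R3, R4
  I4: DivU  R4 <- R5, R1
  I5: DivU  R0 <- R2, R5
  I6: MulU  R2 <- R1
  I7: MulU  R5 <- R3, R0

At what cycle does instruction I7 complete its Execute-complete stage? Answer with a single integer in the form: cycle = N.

  I1 | 1 | 2 | 5 | 6
  I2 | 2 | 3 | 4 | 5
  I3 | 3 | 4 | 11 | 12
  I4 | 13 | 14 | 21 | 22   struct: DivU busy until I3 writes@12
  I5 | 23 | 24 | 31 | 32   struct: DivU busy until I4 writes@22
  I6 | 24 | 25 | 28 | 29
  I7 | 30 | 33 | 36 | 37   struct: MulU busy until I6 writes@29 · RAW R0: wait I5 write@32

cycle = 36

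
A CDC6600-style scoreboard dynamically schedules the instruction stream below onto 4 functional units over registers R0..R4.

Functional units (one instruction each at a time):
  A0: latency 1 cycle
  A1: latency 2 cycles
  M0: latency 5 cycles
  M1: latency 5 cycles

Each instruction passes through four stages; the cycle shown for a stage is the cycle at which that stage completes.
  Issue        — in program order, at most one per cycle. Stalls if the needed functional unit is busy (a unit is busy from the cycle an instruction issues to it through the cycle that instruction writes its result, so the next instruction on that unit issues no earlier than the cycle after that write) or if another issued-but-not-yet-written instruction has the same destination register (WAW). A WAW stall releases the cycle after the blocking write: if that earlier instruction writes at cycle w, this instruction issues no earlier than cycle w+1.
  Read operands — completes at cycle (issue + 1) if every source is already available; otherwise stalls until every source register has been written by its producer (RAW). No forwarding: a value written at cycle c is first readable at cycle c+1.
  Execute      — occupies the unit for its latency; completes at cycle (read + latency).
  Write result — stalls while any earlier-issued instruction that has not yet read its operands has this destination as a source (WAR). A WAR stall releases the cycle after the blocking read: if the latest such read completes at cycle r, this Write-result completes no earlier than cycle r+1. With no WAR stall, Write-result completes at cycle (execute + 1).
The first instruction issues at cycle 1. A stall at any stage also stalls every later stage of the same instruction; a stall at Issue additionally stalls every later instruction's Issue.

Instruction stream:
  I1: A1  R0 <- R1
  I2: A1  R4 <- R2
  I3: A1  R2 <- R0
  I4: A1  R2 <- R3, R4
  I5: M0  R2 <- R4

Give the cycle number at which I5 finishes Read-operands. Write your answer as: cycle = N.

I1 -> (1, 2, 4, 5)
I2 -> (6, 7, 9, 10)  // struct: A1 busy until I1 writes@5
I3 -> (11, 12, 14, 15)  // struct: A1 busy until I2 writes@10
I4 -> (16, 17, 19, 20)  // struct: A1 busy until I3 writes@15
I5 -> (21, 22, 27, 28)  // WAW R2: wait I4 write@20

cycle = 22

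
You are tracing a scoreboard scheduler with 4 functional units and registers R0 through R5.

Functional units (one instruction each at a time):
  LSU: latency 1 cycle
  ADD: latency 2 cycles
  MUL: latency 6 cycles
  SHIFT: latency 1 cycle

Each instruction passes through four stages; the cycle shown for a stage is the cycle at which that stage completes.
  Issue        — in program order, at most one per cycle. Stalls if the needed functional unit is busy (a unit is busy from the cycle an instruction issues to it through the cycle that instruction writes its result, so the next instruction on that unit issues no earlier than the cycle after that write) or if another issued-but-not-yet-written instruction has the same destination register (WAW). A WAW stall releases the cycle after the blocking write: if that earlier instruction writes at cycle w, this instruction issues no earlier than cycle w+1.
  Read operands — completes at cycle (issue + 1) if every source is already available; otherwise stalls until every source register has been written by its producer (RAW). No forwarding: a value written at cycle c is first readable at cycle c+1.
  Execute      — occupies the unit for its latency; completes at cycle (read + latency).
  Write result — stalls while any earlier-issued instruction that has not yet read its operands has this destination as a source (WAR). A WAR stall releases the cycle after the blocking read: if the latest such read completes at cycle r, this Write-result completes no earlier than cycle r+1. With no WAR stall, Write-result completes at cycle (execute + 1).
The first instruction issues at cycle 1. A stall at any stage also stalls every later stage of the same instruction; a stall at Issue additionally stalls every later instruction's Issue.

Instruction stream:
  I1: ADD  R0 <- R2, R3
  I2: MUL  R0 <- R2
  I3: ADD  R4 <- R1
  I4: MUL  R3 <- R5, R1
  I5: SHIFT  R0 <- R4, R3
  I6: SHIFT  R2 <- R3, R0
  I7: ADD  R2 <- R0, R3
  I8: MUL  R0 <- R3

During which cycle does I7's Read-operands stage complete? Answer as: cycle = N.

cycle = 32

c1: issue I1 (ADD)
c2: I1 read-ops
c4: I1 finished on ADD
c5: I1→R0
c6: issue I2 (MUL)
c7: I2 read-ops | issue I3 (ADD)
c8: I3 read-ops
c10: I3 finished on ADD
c11: I3→R4
c13: I2 finished on MUL
c14: I2→R0
c15: issue I4 (MUL)
c16: I4 read-ops | issue I5 (SHIFT)
c22: I4 finished on MUL
c23: I4→R3
c24: I5 read-ops
c25: I5 finished on SHIFT
c26: I5→R0
c27: issue I6 (SHIFT)
c28: I6 read-ops
c29: I6 finished on SHIFT
c30: I6→R2
c31: issue I7 (ADD)
c32: I7 read-ops | issue I8 (MUL)
c33: I8 read-ops
c34: I7 finished on ADD
c35: I7→R2
c39: I8 finished on MUL
c40: I8→R0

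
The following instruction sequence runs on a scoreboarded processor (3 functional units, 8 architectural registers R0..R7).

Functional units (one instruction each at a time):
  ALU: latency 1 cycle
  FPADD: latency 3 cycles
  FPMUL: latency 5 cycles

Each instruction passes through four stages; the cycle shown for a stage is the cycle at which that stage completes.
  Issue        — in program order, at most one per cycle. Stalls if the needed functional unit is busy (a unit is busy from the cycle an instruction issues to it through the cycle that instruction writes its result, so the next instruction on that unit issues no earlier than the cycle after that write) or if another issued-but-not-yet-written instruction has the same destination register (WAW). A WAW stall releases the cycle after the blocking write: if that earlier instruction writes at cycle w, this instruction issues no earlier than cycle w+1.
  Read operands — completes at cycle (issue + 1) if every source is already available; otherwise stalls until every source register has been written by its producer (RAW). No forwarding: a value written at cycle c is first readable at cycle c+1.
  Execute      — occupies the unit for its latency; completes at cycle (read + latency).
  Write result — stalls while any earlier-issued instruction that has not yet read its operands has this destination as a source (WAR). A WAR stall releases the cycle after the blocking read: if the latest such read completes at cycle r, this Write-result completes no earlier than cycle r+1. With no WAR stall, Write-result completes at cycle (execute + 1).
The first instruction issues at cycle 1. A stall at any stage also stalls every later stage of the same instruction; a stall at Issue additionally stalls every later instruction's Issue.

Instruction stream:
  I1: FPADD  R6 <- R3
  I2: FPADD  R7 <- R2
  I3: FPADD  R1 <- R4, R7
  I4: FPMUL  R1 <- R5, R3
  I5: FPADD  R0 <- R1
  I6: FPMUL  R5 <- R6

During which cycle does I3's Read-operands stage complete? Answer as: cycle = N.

cycle = 14

  I1 | 1 | 2 | 5 | 6
  I2 | 7 | 8 | 11 | 12   struct: FPADD busy until I1 writes@6
  I3 | 13 | 14 | 17 | 18   struct: FPADD busy until I2 writes@12
  I4 | 19 | 20 | 25 | 26   WAW R1: wait I3 write@18
  I5 | 20 | 27 | 30 | 31   RAW R1: wait I4 write@26
  I6 | 27 | 28 | 33 | 34   struct: FPMUL busy until I4 writes@26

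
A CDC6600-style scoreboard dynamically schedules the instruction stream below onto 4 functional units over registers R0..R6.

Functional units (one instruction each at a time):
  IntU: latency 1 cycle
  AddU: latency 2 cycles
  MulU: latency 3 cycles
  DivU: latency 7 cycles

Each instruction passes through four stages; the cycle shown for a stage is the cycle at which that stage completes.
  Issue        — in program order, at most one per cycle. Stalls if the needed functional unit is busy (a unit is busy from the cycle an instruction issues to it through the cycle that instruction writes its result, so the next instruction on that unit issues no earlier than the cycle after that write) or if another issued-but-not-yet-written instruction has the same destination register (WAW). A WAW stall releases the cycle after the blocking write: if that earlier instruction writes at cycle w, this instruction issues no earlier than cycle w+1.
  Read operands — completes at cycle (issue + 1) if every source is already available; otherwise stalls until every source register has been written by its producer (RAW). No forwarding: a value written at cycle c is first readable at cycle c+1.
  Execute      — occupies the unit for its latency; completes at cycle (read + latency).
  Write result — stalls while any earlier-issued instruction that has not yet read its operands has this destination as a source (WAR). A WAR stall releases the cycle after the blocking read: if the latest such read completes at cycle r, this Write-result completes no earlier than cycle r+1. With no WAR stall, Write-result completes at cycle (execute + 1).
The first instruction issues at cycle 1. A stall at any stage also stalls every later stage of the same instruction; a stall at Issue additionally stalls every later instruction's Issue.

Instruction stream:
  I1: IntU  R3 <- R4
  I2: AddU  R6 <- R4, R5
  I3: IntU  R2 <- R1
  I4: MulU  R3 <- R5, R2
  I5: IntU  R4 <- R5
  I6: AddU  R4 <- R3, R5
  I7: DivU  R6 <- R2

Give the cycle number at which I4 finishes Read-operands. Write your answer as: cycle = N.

I1 -> (1, 2, 3, 4)
I2 -> (2, 3, 5, 6)
I3 -> (5, 6, 7, 8)  // struct: IntU busy until I1 writes@4
I4 -> (6, 9, 12, 13)  // RAW R2: wait I3 write@8
I5 -> (9, 10, 11, 12)  // struct: IntU busy until I3 writes@8
I6 -> (13, 14, 16, 17)  // WAW R4: wait I5 write@12
I7 -> (14, 15, 22, 23)

cycle = 9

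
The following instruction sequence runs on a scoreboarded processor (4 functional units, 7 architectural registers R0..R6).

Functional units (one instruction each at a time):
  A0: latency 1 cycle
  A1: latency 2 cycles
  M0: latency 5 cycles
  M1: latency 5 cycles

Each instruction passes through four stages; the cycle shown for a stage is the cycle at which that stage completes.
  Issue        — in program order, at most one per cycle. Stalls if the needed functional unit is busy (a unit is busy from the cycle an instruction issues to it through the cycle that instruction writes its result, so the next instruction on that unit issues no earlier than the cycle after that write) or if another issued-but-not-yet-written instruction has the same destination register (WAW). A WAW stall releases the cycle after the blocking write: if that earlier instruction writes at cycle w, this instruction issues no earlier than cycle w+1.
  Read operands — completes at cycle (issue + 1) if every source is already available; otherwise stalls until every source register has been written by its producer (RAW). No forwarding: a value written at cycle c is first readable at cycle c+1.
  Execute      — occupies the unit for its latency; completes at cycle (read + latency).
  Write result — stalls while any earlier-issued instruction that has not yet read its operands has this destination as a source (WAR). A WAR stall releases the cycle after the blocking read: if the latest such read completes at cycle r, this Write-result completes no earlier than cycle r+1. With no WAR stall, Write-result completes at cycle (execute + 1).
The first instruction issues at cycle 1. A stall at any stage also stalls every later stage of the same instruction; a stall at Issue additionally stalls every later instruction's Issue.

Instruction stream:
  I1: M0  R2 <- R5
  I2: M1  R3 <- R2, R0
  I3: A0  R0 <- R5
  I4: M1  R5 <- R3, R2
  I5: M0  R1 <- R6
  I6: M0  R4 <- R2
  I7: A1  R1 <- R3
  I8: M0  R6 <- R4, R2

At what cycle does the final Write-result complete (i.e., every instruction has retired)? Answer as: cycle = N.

cycle = 40

[1] I1 dispatched to M0
[2] I1 operands ready | I2 dispatched to M1
[3] I3 dispatched to A0
[4] I3 operands ready
[5] I3 complete
[7] I1 complete
[8] R2←I1
[9] I2 operands ready
[10] R0←I3
[14] I2 complete
[15] R3←I2
[16] I4 dispatched to M1
[17] I4 operands ready | I5 dispatched to M0
[18] I5 operands ready
[22] I4 complete
[23] R5←I4 | I5 complete
[24] R1←I5
[25] I6 dispatched to M0
[26] I6 operands ready | I7 dispatched to A1
[27] I7 operands ready
[29] I7 complete
[30] R1←I7
[31] I6 complete
[32] R4←I6
[33] I8 dispatched to M0
[34] I8 operands ready
[39] I8 complete
[40] R6←I8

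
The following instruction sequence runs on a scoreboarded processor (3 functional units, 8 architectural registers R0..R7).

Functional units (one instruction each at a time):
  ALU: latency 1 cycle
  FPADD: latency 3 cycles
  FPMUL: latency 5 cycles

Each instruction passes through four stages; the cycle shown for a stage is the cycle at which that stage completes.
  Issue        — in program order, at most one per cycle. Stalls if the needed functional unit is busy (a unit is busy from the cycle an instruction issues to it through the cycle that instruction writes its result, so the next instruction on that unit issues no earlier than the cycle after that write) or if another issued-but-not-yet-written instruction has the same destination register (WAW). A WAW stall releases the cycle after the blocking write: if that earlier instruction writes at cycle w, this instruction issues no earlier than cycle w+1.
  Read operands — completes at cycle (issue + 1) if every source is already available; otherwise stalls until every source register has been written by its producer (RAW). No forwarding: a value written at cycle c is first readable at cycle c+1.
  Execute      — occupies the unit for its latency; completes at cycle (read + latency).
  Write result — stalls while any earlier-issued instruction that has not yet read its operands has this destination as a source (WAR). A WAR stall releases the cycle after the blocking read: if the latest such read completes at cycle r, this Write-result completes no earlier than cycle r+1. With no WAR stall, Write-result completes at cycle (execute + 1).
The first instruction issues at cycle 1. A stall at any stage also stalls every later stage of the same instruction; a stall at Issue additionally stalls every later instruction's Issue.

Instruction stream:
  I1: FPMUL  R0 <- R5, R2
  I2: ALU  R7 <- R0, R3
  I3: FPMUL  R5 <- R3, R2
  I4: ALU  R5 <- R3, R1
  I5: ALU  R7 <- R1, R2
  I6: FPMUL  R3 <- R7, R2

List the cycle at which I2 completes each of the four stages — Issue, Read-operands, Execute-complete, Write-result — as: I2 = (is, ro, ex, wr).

I2 = (2, 9, 10, 11)

  I1 | 1 | 2 | 7 | 8
  I2 | 2 | 9 | 10 | 11   RAW R0: wait I1 write@8
  I3 | 9 | 10 | 15 | 16   struct: FPMUL busy until I1 writes@8
  I4 | 17 | 18 | 19 | 20   WAW R5: wait I3 write@16
  I5 | 21 | 22 | 23 | 24   struct: ALU busy until I4 writes@20
  I6 | 22 | 25 | 30 | 31   RAW R7: wait I5 write@24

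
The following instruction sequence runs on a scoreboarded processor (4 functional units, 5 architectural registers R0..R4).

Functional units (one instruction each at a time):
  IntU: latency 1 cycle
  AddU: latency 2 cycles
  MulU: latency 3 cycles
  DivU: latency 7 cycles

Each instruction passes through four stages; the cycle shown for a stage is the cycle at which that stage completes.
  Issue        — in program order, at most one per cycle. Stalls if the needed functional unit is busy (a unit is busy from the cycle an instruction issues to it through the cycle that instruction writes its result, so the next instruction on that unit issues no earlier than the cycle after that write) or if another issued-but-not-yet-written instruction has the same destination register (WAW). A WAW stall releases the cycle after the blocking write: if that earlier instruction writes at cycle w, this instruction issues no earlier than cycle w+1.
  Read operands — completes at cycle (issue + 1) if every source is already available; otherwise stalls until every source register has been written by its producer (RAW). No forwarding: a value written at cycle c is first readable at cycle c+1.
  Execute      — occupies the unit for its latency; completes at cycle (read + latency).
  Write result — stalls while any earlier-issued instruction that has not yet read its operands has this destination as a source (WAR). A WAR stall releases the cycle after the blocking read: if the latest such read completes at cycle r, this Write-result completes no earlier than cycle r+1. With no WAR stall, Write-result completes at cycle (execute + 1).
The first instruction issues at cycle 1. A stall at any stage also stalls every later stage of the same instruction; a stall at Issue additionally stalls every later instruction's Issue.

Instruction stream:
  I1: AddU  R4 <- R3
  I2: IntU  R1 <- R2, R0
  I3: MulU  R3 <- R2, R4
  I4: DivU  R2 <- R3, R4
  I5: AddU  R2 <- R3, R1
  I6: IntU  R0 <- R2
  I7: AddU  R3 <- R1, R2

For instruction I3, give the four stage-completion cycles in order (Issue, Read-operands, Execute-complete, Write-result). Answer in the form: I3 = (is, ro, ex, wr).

I1 -> (1, 2, 4, 5)
I2 -> (2, 3, 4, 5)
I3 -> (3, 6, 9, 10)  // RAW R4: wait I1 write@5
I4 -> (4, 11, 18, 19)  // RAW R3: wait I3 write@10
I5 -> (20, 21, 23, 24)  // WAW R2: wait I4 write@19
I6 -> (21, 25, 26, 27)  // RAW R2: wait I5 write@24
I7 -> (25, 26, 28, 29)  // struct: AddU busy until I5 writes@24

I3 = (3, 6, 9, 10)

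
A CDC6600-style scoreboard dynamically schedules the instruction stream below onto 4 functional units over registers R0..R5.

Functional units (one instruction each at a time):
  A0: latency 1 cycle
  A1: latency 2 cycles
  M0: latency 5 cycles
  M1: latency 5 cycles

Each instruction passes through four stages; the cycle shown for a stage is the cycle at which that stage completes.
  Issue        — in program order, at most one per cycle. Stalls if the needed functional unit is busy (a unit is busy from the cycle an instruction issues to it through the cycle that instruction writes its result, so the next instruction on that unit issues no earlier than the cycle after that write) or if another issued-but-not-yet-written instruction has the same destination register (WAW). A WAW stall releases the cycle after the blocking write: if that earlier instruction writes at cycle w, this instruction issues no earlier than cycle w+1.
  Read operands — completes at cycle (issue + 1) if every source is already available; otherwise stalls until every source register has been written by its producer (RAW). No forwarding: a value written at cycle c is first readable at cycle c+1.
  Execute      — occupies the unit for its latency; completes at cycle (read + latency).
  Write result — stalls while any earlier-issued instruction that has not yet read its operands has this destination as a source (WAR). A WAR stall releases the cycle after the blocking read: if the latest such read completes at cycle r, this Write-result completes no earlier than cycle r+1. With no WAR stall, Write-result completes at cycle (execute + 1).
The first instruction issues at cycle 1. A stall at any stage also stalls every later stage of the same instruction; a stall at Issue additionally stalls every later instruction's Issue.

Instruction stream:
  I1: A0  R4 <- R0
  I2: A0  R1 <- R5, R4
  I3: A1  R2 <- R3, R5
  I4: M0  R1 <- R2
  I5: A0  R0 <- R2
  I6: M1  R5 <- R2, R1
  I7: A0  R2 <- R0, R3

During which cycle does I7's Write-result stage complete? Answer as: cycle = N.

  I1 | 1 | 2 | 3 | 4
  I2 | 5 | 6 | 7 | 8   struct: A0 busy until I1 writes@4
  I3 | 6 | 7 | 9 | 10
  I4 | 9 | 11 | 16 | 17   WAW R1: wait I2 write@8 · RAW R2: wait I3 write@10
  I5 | 10 | 11 | 12 | 13
  I6 | 11 | 18 | 23 | 24   RAW R1: wait I4 write@17
  I7 | 14 | 15 | 16 | 19   struct: A0 busy until I5 writes@13 · WAR R2: wait I6 read@18

cycle = 19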